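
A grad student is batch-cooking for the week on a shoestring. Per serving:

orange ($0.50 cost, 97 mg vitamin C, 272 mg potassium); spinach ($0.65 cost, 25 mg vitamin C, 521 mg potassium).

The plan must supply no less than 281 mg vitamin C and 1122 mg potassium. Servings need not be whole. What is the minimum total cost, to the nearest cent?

$1.83

For a min-cost LP with two ≥-constraints, a basic feasible solution has at most two positive variables.
orange only: max(281/97, 1122/272) = 4.125 servings → $2.06.
spinach only: max(281/25, 1122/521) = 11.24 servings → $7.31.
orange + spinach with both tight: 2.706 servings and 0.7408 servings → $1.83.
Cheapest feasible corner: $1.83.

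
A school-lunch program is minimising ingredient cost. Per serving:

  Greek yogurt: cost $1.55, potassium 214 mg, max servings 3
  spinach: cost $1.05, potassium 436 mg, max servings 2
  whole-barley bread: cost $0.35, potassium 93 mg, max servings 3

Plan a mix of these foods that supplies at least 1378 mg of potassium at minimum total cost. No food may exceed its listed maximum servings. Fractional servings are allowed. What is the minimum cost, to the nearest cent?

$4.79

Cost per mg of potassium: spinach $0.0024, whole-barley bread $0.0038, Greek yogurt $0.0072.
Take 2 servings of spinach: +872.0 mg potassium for $2.10 (total $2.10, still need 506.0 mg).
Take 3 servings of whole-barley bread: +279.0 mg potassium for $1.05 (total $3.15, still need 227.0 mg).
Take 1.061 servings of Greek yogurt: +227.0 mg potassium for $1.64 (total $4.79, still need 0.0 mg).
Greedy by cheapest-per-mg is optimal for a single linear constraint, so the minimum cost is $4.79.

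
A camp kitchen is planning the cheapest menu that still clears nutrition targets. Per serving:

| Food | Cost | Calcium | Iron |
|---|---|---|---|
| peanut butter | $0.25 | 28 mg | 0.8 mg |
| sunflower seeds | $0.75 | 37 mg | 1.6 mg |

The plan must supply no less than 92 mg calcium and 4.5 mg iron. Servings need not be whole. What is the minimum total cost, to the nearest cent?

This is a tiny linear program; its minimum lies at a vertex of the feasible set. List the vertices and price them.
peanut butter only: max(92/28, 4.5/0.8) = 5.625 servings → $1.41.
sunflower seeds only: max(92/37, 4.5/1.6) = 2.812 servings → $2.11.
peanut butter + sunflower seeds: the both-tight solution has a negative serving — not a feasible corner.
Cheapest feasible corner: $1.41.

$1.41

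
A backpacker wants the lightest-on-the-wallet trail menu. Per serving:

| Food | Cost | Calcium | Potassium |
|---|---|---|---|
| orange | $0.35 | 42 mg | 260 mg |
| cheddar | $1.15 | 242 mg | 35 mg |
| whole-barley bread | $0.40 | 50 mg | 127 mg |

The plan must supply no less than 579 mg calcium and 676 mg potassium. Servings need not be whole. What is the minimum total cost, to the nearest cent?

$3.10

orange only: max(579/42, 676/260) = 13.79 servings → $4.83.
cheddar only: max(579/242, 676/35) = 19.31 servings → $22.21.
whole-barley bread only: max(579/50, 676/127) = 11.58 servings → $4.63.
orange + cheddar with both tight: 2.332 servings and 1.988 servings → $3.10.
orange + whole-barley bread: the both-tight solution has a negative serving — not a feasible corner.
cheddar + whole-barley bread with both tight: 1.371 servings and 4.945 servings → $3.55.
So the least-cost plan costs $3.10.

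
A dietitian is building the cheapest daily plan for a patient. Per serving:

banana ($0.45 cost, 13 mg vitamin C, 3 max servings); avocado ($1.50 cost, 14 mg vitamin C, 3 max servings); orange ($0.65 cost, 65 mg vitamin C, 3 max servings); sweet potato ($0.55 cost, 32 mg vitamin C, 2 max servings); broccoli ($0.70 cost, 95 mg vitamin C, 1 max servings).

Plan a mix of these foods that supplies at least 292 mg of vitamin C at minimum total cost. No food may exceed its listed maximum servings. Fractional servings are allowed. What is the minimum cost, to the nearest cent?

Cost per mg of vitamin C: broccoli $0.0074, orange $0.0100, sweet potato $0.0172, banana $0.0346, avocado $0.1071.
Take 1 serving of broccoli: +95.0 mg vitamin C for $0.70 (total $0.70, still need 197.0 mg).
Take 3 servings of orange: +195.0 mg vitamin C for $1.95 (total $2.65, still need 2.0 mg).
Take 0.0625 servings of sweet potato: +2.0 mg vitamin C for $0.03 (total $2.68, still need 0.0 mg).
Greedy by cheapest-per-mg is optimal for a single linear constraint, so the minimum cost is $2.68.

$2.68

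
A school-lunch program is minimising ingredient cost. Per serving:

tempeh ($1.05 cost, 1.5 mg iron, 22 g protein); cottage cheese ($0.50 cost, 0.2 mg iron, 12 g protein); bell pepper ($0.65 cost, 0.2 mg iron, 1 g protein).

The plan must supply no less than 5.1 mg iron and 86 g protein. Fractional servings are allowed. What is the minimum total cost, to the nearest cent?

$4.01

Two binding constraints pin down two serving amounts, so the optimal mix uses at most two foods. The candidates are each food alone (scaled to the tighter of iron/protein) and each pair with both constraints tight.
tempeh only: max(5.1/1.5, 86/22) = 3.909 servings → $4.10.
cottage cheese only: max(5.1/0.2, 86/12) = 25.5 servings → $12.75.
bell pepper only: max(5.1/0.2, 86/1) = 86 servings → $55.90.
tempeh + cottage cheese with both tight: 3.235 servings and 1.235 servings → $4.01.
tempeh + bell pepper with both targets exact would need a negative amount; discard.
cottage cheese + bell pepper with both tight: 5.5 servings and 20 servings → $15.75.
So the least-cost plan costs $4.01.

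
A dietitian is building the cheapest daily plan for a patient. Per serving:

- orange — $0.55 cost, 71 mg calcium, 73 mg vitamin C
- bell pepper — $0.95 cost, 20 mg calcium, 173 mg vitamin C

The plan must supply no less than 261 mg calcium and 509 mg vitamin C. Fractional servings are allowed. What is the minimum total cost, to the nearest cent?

Two binding constraints pin down two serving amounts, so the optimal mix uses at most two foods. The candidates are each food alone (scaled to the tighter of calcium/vitamin C) and each pair with both constraints tight.
orange only: max(261/71, 509/73) = 6.973 servings → $3.83.
bell pepper only: max(261/20, 509/173) = 13.05 servings → $12.40.
orange + bell pepper with both tight: 3.231 servings and 1.579 servings → $3.28.
The minimum over all feasible corners is $3.28.

$3.28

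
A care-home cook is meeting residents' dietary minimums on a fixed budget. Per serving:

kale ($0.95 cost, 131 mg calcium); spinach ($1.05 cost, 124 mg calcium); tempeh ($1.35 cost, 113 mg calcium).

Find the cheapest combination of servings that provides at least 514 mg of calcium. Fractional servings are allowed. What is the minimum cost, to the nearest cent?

$3.73

Cost per mg of calcium: kale $0.0073, spinach $0.0085, tempeh $0.0119.
With no serving limits, use only kale: 514 mg / 131 mg = 3.924 servings × $0.95 = $3.73.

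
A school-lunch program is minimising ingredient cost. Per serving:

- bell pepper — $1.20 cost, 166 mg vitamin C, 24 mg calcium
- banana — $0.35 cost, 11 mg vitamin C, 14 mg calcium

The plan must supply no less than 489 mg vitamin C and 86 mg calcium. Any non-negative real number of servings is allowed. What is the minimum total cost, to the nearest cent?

$3.87

For a min-cost LP with two ≥-constraints, a basic feasible solution has at most two positive variables.
bell pepper only: max(489/166, 86/24) = 3.583 servings → $4.30.
banana only: max(489/11, 86/14) = 44.45 servings → $15.56.
bell pepper + banana with both tight: 2.864 servings and 1.233 servings → $3.87.
Cheapest feasible corner: $3.87.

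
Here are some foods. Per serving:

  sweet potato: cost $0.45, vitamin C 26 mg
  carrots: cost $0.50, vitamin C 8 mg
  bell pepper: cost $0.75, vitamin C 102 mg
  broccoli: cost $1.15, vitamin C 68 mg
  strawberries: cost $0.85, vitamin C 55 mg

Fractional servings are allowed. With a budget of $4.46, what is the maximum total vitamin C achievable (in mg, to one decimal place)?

606.6 mg

Vitamin C per dollar: bell pepper 136, strawberries 64.71, broccoli 59.13, sweet potato 57.78, carrots 16.
With no serving limits, spend the whole cost allowance on bell pepper: $4.46 / $0.75 × 102 mg = 606.6 mg.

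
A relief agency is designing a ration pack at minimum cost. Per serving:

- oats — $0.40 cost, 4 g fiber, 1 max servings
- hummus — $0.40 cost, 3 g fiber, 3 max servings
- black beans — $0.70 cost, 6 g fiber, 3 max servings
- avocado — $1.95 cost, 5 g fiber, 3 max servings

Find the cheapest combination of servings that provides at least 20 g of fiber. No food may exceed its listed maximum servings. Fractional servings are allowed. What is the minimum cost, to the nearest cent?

$2.27

Cost per g of fiber: oats $0.1000, black beans $0.1167, hummus $0.1333, avocado $0.3900.
Take 1 serving of oats: +4.0 g fiber for $0.40 (total $0.40, still need 16.0 g).
Take 2.667 servings of black beans: +16.0 g fiber for $1.87 (total $2.27, still need 0.0 g).
Filling from the cheapest source first is optimal under one linear minimum: $2.27.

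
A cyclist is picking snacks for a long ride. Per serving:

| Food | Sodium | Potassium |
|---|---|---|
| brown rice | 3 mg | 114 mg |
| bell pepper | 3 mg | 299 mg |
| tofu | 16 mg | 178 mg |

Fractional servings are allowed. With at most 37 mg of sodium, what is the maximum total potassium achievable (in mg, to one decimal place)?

Potassium per mg sodium: bell pepper 99.67, brown rice 38, tofu 11.12.
With no serving limits, spend the whole sodium allowance on bell pepper: 37 mg / 3 mg × 299 mg = 3687.7 mg.

3687.7 mg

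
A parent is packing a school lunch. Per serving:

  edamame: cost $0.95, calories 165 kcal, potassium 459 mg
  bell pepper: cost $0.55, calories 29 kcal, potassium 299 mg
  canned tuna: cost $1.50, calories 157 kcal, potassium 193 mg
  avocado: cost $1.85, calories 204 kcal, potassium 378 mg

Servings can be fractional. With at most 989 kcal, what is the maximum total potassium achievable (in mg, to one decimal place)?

Potassium per kcal: bell pepper 10.31, edamame 2.782, avocado 1.853, canned tuna 1.229.
With no serving limits, spend the whole calories allowance on bell pepper: 989 kcal / 29 kcal × 299 mg = 10196.9 mg.

10196.9 mg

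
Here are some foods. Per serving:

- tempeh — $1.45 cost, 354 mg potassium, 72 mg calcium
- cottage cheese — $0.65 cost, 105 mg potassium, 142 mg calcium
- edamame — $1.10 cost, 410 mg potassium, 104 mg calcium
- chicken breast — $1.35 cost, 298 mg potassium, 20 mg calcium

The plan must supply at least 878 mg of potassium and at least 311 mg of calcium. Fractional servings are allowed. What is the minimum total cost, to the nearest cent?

For a min-cost LP with two ≥-constraints, a basic feasible solution has at most two positive variables.
tempeh only: max(878/354, 311/72) = 4.319 servings → $6.26.
cottage cheese only: max(878/105, 311/142) = 8.362 servings → $5.44.
edamame only: max(878/410, 311/104) = 2.99 servings → $3.29.
chicken breast only: max(878/298, 311/20) = 15.55 servings → $20.99.
tempeh + cottage cheese with both tight: 2.155 servings and 1.098 servings → $3.84.
tempeh + edamame with both targets exact would need a negative amount; discard.
tempeh + chicken breast: intersection lies outside the first quadrant.
cottage cheese + edamame with both tight: 0.7653 servings and 1.945 servings → $2.64.
cottage cheese + chicken breast with both tight: 1.868 servings and 2.288 servings → $4.30.
edamame + chicken breast: intersection lies outside the first quadrant.
Cheapest feasible corner: $2.64.

$2.64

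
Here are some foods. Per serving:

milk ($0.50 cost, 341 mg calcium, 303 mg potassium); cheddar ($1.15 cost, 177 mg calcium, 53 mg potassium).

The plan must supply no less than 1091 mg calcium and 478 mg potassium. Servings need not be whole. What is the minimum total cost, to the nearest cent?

Compare the cost at each extreme point of the feasible region.
milk only: max(1091/341, 478/303) = 3.199 servings → $1.60.
cheddar only: max(1091/177, 478/53) = 9.019 servings → $10.37.
milk + cheddar with both tight: 0.7532 servings and 4.713 servings → $5.80.
The minimum over all feasible corners is $1.60.

$1.60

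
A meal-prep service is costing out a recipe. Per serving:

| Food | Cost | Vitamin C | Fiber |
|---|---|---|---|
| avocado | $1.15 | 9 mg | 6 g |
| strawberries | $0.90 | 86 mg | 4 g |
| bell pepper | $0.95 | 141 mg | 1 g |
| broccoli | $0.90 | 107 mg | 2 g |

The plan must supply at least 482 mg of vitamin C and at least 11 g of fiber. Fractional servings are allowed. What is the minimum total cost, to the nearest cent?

This is a tiny linear program; its minimum lies at a vertex of the feasible set. List the vertices and price them.
avocado only: max(482/9, 11/6) = 53.56 servings → $61.59.
strawberries only: max(482/86, 11/4) = 5.605 servings → $5.04.
bell pepper only: max(482/141, 11/1) = 11 servings → $10.45.
broccoli only: max(482/107, 11/2) = 5.5 servings → $4.95.
avocado + strawberries: intersection lies outside the first quadrant.
avocado + bell pepper with both tight: 1.277 servings and 3.337 servings → $4.64.
avocado + broccoli with both tight: 0.3413 servings and 4.476 servings → $4.42.
strawberries + bell pepper with both tight: 2.236 servings and 2.054 servings → $3.96.
strawberries + broccoli with both tight: 0.832 servings and 3.836 servings → $4.20.
bell pepper + broccoli with both targets exact would need a negative amount; discard.
Cheapest feasible corner: $3.96.

$3.96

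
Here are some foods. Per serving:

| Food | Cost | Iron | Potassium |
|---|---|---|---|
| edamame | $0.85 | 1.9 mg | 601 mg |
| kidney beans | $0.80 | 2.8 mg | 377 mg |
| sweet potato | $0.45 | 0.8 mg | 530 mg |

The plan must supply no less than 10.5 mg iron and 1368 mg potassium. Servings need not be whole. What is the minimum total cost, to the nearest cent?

At the optimum either one food covers both requirements or two foods hit both targets exactly; no other combination can be cheaper.
edamame only: max(10.5/1.9, 1368/601) = 5.526 servings → $4.70.
kidney beans only: max(10.5/2.8, 1368/377) = 3.75 servings → $3.00.
sweet potato only: max(10.5/0.8, 1368/530) = 13.12 servings → $5.91.
edamame + kidney beans with both targets exact would need a negative amount; discard.
edamame + sweet potato with both targets exact would need a negative amount; discard.
kidney beans + sweet potato: the both-tight solution has a negative serving — not a feasible corner.
The minimum over all feasible corners is $3.00.

$3.00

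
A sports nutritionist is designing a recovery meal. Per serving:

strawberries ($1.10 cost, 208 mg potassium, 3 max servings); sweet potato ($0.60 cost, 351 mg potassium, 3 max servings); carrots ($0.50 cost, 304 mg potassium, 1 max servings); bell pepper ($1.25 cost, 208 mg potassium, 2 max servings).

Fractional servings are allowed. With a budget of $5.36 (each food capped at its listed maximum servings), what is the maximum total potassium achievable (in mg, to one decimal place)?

1935.6 mg

Potassium per dollar: carrots 608, sweet potato 585, strawberries 189.1, bell pepper 166.4.
Take 1 serving of carrots: spends $0.50, +304.0 mg potassium (running total 304.0 mg).
Take 3 servings of sweet potato: spends $1.80, +1053.0 mg potassium (running total 1357.0 mg).
Take 2.782 servings of strawberries: spends $3.06, +578.6 mg potassium (running total 1935.6 mg).
Filling greedily by potassium-per-dollar is optimal for one linear limit, giving 1935.6 mg.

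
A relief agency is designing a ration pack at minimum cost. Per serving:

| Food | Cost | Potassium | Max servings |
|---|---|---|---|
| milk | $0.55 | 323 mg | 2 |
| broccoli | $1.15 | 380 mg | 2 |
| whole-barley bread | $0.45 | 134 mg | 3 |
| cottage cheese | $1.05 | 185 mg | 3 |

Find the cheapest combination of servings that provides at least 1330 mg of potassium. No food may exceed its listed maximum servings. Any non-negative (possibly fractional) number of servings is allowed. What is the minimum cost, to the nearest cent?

$3.17

Cost per mg of potassium: milk $0.0017, broccoli $0.0030, whole-barley bread $0.0034, cottage cheese $0.0057.
Take 2 servings of milk: +646.0 mg potassium for $1.10 (total $1.10, still need 684.0 mg).
Take 1.8 servings of broccoli: +684.0 mg potassium for $2.07 (total $3.17, still need 0.0 mg).
Greedy by cheapest-per-mg is optimal for a single linear constraint, so the minimum cost is $3.17.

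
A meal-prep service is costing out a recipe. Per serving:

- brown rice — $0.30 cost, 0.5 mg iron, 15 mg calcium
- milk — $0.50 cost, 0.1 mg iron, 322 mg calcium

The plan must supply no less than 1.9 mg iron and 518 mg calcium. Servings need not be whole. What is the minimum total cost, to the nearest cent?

$1.78

The cheapest plan sits at a corner of the feasible region — with two constraints it uses at most two foods.
brown rice only: max(1.9/0.5, 518/15) = 34.53 servings → $10.36.
milk only: max(1.9/0.1, 518/322) = 19 servings → $9.50.
brown rice + milk with both tight: 3.511 servings and 1.445 servings → $1.78.
So the least-cost plan costs $1.78.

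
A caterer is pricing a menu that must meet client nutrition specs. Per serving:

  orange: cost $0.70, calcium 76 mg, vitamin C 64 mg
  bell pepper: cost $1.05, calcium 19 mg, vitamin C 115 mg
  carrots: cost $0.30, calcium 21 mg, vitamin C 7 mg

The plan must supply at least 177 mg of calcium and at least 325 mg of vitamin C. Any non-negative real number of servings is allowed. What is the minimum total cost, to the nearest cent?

An LP optimum is at a vertex; with two nutrient constraints at most two foods are used. Check each candidate.
orange only: max(177/76, 325/64) = 5.078 servings → $3.55.
bell pepper only: max(177/19, 325/115) = 9.316 servings → $9.78.
carrots only: max(177/21, 325/7) = 46.43 servings → $13.93.
orange + bell pepper with both tight: 1.885 servings and 1.777 servings → $3.19.
orange + carrots: intersection lies outside the first quadrant.
bell pepper + carrots with both tight: 2.448 servings and 6.214 servings → $4.43.
Cheapest feasible corner: $3.19.

$3.19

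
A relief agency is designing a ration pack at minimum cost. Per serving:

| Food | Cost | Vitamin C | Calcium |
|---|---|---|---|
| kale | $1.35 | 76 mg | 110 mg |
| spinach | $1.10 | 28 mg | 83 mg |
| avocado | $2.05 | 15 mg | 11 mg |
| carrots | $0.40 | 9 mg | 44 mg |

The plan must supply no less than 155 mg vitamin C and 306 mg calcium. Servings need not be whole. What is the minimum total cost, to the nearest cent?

$3.39

This is a tiny linear program; its minimum lies at a vertex of the feasible set. List the vertices and price them.
kale only: max(155/76, 306/110) = 2.782 servings → $3.76.
spinach only: max(155/28, 306/83) = 5.536 servings → $6.09.
avocado only: max(155/15, 306/11) = 27.82 servings → $57.03.
carrots only: max(155/9, 306/44) = 17.22 servings → $6.89.
kale + spinach with both tight: 1.331 servings and 1.923 servings → $3.91.
kale + avocado with both targets exact would need a negative amount; discard.
kale + carrots with both tight: 1.727 servings and 2.636 servings → $3.39.
spinach + avocado with both tight: 3.079 servings and 4.586 servings → $12.79.
spinach + carrots with both targets exact would need a negative amount; discard.
avocado + carrots with both tight: 7.248 servings and 5.143 servings → $16.91.
The minimum over all feasible corners is $3.39.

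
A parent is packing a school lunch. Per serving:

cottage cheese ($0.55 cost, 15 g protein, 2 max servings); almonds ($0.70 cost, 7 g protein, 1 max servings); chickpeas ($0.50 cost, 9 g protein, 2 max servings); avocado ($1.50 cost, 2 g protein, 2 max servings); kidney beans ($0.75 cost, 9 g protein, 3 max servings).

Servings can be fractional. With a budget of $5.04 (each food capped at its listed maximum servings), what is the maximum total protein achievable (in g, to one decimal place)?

81.9 g

Protein per dollar: cottage cheese 27.27, chickpeas 18, kidney beans 12, almonds 10, avocado 1.333.
Take 2 servings of cottage cheese: spends $1.10, +30.0 g protein (running total 30.0 g).
Take 2 servings of chickpeas: spends $1.00, +18.0 g protein (running total 48.0 g).
Take 3 servings of kidney beans: spends $2.25, +27.0 g protein (running total 75.0 g).
Take 0.9857 servings of almonds: spends $0.69, +6.9 g protein (running total 81.9 g).
Greedy by best ratio exhausts the cost allowance optimally: 81.9 g.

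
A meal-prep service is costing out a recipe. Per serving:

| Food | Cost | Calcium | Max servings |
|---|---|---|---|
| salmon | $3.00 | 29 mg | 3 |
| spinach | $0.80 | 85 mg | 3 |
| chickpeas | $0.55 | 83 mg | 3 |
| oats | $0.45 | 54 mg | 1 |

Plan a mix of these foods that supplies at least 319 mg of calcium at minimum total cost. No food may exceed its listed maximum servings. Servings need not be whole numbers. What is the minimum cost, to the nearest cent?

Cost per mg of calcium: chickpeas $0.0066, oats $0.0083, spinach $0.0094, salmon $0.1034.
Take 3 servings of chickpeas: +249.0 mg calcium for $1.65 (total $1.65, still need 70.0 mg).
Take 1 serving of oats: +54.0 mg calcium for $0.45 (total $2.10, still need 16.0 mg).
Take 0.1882 servings of spinach: +16.0 mg calcium for $0.15 (total $2.25, still need 0.0 mg).
Filling from the cheapest source first is optimal under one linear minimum: $2.25.

$2.25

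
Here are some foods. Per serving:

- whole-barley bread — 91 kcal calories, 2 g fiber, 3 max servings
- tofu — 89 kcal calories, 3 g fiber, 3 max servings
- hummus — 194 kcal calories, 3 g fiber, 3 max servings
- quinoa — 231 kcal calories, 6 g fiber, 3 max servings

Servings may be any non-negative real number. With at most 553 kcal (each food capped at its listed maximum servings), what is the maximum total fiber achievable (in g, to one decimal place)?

16.4 g

Fiber per kcal: tofu 0.03371, quinoa 0.02597, whole-barley bread 0.02198, hummus 0.01546.
Take 3 servings of tofu: uses 267 kcal, +9.0 g fiber (running total 9.0 g).
Take 1.238 servings of quinoa: uses 286 kcal, +7.4 g fiber (running total 16.4 g).
Filling greedily by fiber-per-kcal is optimal for one linear limit, giving 16.4 g.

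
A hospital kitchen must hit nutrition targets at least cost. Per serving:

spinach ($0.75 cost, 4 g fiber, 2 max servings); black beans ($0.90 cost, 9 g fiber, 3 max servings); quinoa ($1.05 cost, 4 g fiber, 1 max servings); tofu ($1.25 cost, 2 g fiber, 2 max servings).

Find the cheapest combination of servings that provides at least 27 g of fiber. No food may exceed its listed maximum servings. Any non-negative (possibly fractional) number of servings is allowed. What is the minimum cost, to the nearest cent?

Cost per g of fiber: black beans $0.1000, spinach $0.1875, quinoa $0.2625, tofu $0.6250.
Take 3 servings of black beans: +27.0 g fiber for $2.70 (total $2.70, still need 0.0 g).
Filling from the cheapest source first is optimal under one linear minimum: $2.70.

$2.70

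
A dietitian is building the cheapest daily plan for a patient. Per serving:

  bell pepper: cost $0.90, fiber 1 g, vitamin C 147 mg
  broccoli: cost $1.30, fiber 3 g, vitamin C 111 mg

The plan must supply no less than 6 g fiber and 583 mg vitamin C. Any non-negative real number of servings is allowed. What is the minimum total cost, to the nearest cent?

Minimising a linear cost over {fiber ≥ 6, vitamin C ≥ 583, servings ≥ 0} — the optimum is at a vertex, using one or two foods.
bell pepper only: max(6/1, 583/147) = 6 servings → $5.40.
broccoli only: max(6/3, 583/111) = 5.252 servings → $6.83.
bell pepper + broccoli with both tight: 3.282 servings and 0.9061 servings → $4.13.
The minimum over all feasible corners is $4.13.

$4.13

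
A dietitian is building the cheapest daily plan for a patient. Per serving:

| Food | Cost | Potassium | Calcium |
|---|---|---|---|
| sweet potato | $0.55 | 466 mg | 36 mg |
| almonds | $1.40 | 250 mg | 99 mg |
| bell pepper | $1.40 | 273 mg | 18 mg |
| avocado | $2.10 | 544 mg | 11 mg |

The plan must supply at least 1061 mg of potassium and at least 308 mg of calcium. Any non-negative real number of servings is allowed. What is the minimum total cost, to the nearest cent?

$4.39

sweet potato only: max(1061/466, 308/36) = 8.556 servings → $4.71.
almonds only: max(1061/250, 308/99) = 4.244 servings → $5.94.
bell pepper only: max(1061/273, 308/18) = 17.11 servings → $23.96.
avocado only: max(1061/544, 308/11) = 28 servings → $58.80.
sweet potato + almonds with both tight: 0.7551 servings and 2.837 servings → $4.39.
sweet potato + bell pepper: the both-tight solution has a negative serving — not a feasible corner.
sweet potato + avocado: the both-tight solution has a negative serving — not a feasible corner.
almonds + bell pepper with both tight: 2.885 servings and 1.245 servings → $5.78.
almonds + avocado with both tight: 3.05 servings and 0.5486 servings → $5.42.
bell pepper + avocado: intersection lies outside the first quadrant.
The minimum over all feasible corners is $4.39.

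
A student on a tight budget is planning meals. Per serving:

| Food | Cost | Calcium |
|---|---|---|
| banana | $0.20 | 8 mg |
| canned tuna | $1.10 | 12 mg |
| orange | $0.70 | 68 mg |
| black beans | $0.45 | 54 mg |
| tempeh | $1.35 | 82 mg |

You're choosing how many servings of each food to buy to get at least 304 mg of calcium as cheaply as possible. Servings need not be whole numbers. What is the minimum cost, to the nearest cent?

Cost per mg of calcium: black beans $0.0083, orange $0.0103, tempeh $0.0165, banana $0.0250, canned tuna $0.0917.
With no serving limits, use only black beans: 304 mg / 54 mg = 5.63 servings × $0.45 = $2.53.

$2.53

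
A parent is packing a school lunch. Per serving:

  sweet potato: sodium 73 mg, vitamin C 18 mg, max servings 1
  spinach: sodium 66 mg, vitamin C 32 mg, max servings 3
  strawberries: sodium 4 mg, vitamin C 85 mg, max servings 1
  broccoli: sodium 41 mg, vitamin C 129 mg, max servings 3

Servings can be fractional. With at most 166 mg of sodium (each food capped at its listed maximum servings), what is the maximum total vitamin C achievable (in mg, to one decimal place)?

Vitamin C per mg sodium: strawberries 21.25, broccoli 3.146, spinach 0.4848, sweet potato 0.2466.
Take 1 serving of strawberries: uses 4 mg sodium, +85.0 mg vitamin C (running total 85.0 mg).
Take 3 servings of broccoli: uses 123 mg sodium, +387.0 mg vitamin C (running total 472.0 mg).
Take 0.5909 servings of spinach: uses 39 mg sodium, +18.9 mg vitamin C (running total 490.9 mg).
Filling greedily by vitamin C-per-mg sodium is optimal for one linear limit, giving 490.9 mg.

490.9 mg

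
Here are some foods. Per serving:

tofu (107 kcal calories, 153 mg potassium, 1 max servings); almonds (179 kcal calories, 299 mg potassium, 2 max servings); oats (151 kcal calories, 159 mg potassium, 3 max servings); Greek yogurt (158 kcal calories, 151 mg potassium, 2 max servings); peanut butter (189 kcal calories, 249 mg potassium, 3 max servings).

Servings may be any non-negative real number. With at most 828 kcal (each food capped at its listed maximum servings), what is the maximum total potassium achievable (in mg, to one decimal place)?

Potassium per kcal: almonds 1.67, tofu 1.43, peanut butter 1.317, oats 1.053, Greek yogurt 0.9557.
Take 2 servings of almonds: uses 358 kcal, +598.0 mg potassium (running total 598.0 mg).
Take 1 serving of tofu: uses 107 kcal, +153.0 mg potassium (running total 751.0 mg).
Take 1.921 servings of peanut butter: uses 363 kcal, +478.2 mg potassium (running total 1229.2 mg).
Filling greedily by potassium-per-kcal is optimal for one linear limit, giving 1229.2 mg.

1229.2 mg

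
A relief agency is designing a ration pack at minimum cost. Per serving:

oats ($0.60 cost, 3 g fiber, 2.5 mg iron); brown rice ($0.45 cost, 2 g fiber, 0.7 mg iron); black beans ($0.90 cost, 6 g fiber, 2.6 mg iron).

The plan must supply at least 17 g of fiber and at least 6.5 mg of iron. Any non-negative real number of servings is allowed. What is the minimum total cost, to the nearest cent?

$2.55

Two binding constraints pin down two serving amounts, so the optimal mix uses at most two foods. The candidates are each food alone (scaled to the tighter of fiber/iron) and each pair with both constraints tight.
oats only: max(17/3, 6.5/2.5) = 5.667 servings → $3.40.
brown rice only: max(17/2, 6.5/0.7) = 9.286 servings → $4.18.
black beans only: max(17/6, 6.5/2.6) = 2.833 servings → $2.55.
oats + brown rice with both tight: 0.3793 servings and 7.931 servings → $3.80.
oats + black beans: intersection lies outside the first quadrant.
brown rice + black beans with both tight: 5.2 servings and 1.1 servings → $3.33.
The minimum over all feasible corners is $2.55.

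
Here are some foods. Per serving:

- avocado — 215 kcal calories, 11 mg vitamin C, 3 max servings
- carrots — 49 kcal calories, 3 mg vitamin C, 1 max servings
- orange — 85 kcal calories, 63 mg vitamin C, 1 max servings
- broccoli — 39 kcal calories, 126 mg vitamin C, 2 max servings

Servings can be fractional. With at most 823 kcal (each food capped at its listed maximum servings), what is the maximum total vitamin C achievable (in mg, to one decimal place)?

349.3 mg

Vitamin C per kcal: broccoli 3.231, orange 0.7412, carrots 0.06122, avocado 0.05116.
Take 2 servings of broccoli: uses 78 kcal, +252.0 mg vitamin C (running total 252.0 mg).
Take 1 serving of orange: uses 85 kcal, +63.0 mg vitamin C (running total 315.0 mg).
Take 1 serving of carrots: uses 49 kcal, +3.0 mg vitamin C (running total 318.0 mg).
Take 2.842 servings of avocado: uses 611 kcal, +31.3 mg vitamin C (running total 349.3 mg).
Greedy by best ratio exhausts the calories allowance optimally: 349.3 mg.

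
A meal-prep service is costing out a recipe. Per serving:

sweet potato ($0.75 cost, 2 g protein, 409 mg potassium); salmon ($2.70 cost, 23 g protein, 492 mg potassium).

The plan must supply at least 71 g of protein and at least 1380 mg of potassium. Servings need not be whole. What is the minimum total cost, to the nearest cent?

sweet potato only: max(71/2, 1380/409) = 35.5 servings → $26.62.
salmon only: max(71/23, 1380/492) = 3.087 servings → $8.33.
sweet potato + salmon: the both-tight solution has a negative serving — not a feasible corner.
So the least-cost plan costs $8.33.

$8.33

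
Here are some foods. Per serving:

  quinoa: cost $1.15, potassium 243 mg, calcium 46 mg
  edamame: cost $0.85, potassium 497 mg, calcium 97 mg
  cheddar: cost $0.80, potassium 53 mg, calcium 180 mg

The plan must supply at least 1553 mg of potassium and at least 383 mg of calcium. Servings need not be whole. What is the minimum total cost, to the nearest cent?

$2.99

A basic optimal solution has at most two foods positive. Try each food alone and each pair with both targets met exactly.
quinoa only: max(1553/243, 383/46) = 8.326 servings → $9.57.
edamame only: max(1553/497, 383/97) = 3.948 servings → $3.36.
cheddar only: max(1553/53, 383/180) = 29.3 servings → $23.44.
quinoa + edamame: intersection lies outside the first quadrant.
quinoa + cheddar with both tight: 6.277 servings and 0.5237 servings → $7.64.
edamame + cheddar with both tight: 3.075 servings and 0.4709 servings → $2.99.
So the least-cost plan costs $2.99.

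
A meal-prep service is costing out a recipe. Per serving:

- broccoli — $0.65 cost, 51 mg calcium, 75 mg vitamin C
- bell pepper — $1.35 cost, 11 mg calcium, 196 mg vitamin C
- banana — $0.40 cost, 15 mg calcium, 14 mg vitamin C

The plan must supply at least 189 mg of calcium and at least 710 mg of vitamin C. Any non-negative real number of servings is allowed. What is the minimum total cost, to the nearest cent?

$5.32

Two binding constraints pin down two serving amounts, so the optimal mix uses at most two foods. The candidates are each food alone (scaled to the tighter of calcium/vitamin C) and each pair with both constraints tight.
broccoli only: max(189/51, 710/75) = 9.467 servings → $6.15.
bell pepper only: max(189/11, 710/196) = 17.18 servings → $23.20.
banana only: max(189/15, 710/14) = 50.71 servings → $20.29.
broccoli + bell pepper with both tight: 3.188 servings and 2.403 servings → $5.32.
broccoli + banana: intersection lies outside the first quadrant.
bell pepper + banana with both tight: 2.873 servings and 10.49 servings → $8.08.
The minimum over all feasible corners is $5.32.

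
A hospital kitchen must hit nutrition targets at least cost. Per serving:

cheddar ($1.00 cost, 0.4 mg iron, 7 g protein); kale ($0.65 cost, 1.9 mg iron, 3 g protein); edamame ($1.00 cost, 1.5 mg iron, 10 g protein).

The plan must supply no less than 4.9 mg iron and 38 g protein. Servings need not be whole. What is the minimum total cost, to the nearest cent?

An LP optimum is at a vertex; with two nutrient constraints at most two foods are used. Check each candidate.
cheddar only: max(4.9/0.4, 38/7) = 12.25 servings → $12.25.
kale only: max(4.9/1.9, 38/3) = 12.67 servings → $8.23.
edamame only: max(4.9/1.5, 38/10) = 3.8 servings → $3.80.
cheddar + kale with both tight: 4.752 servings and 1.579 servings → $5.78.
cheddar + edamame with both tight: 1.231 servings and 2.938 servings → $4.17.
kale + edamame with both targets exact would need a negative amount; discard.
So the least-cost plan costs $3.80.

$3.80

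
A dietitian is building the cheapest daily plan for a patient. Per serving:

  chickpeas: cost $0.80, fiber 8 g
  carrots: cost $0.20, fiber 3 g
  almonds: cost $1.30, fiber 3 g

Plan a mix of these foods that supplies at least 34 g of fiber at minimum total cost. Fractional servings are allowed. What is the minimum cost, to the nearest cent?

$2.27

Cost per g of fiber: carrots $0.0667, chickpeas $0.1000, almonds $0.4333.
With no serving limits, use only carrots: 34 g / 3 g = 11.33 servings × $0.20 = $2.27.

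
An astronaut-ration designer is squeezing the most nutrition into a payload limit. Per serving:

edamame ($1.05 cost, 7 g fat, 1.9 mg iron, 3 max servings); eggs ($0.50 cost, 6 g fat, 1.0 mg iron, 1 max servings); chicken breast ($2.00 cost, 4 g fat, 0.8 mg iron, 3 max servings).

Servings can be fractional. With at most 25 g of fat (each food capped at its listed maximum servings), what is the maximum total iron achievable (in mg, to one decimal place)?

Iron per g fat: edamame 0.2714, chicken breast 0.2, eggs 0.1667.
Take 3 servings of edamame: uses 21 g fat, +5.7 mg iron (running total 5.7 mg).
Take 1 serving of chicken breast: uses 4 g fat, +0.8 mg iron (running total 6.5 mg).
Filling greedily by iron-per-g fat is optimal for one linear limit, giving 6.5 mg.

6.5 mg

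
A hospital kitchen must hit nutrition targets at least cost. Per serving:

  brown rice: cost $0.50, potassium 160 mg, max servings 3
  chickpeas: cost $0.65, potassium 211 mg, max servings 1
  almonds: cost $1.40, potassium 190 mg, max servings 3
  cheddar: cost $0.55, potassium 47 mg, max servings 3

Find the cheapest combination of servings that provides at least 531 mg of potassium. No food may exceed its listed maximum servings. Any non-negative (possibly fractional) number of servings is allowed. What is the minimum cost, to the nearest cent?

$1.65

Cost per mg of potassium: chickpeas $0.0031, brown rice $0.0031, almonds $0.0074, cheddar $0.0117.
Take 1 serving of chickpeas: +211.0 mg potassium for $0.65 (total $0.65, still need 320.0 mg).
Take 2 servings of brown rice: +320.0 mg potassium for $1.00 (total $1.65, still need 0.0 mg).
Filling from the cheapest source first is optimal under one linear minimum: $1.65.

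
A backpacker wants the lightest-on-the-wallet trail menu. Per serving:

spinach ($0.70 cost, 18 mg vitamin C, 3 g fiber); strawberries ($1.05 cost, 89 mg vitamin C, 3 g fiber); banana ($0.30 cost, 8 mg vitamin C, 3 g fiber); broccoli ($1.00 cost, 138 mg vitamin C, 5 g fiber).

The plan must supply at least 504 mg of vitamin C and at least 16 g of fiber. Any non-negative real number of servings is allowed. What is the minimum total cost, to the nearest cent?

$3.65

This is a tiny linear program; its minimum lies at a vertex of the feasible set. List the vertices and price them.
spinach only: max(504/18, 16/3) = 28 servings → $19.60.
strawberries only: max(504/89, 16/3) = 5.663 servings → $5.95.
banana only: max(504/8, 16/3) = 63 servings → $18.90.
broccoli only: max(504/138, 16/5) = 3.652 servings → $3.65.
spinach + strawberries with both targets exact would need a negative amount; discard.
spinach + banana: intersection lies outside the first quadrant.
spinach + broccoli with both targets exact would need a negative amount; discard.
strawberries + banana: the both-tight solution has a negative serving — not a feasible corner.
strawberries + broccoli: the both-tight solution has a negative serving — not a feasible corner.
banana + broccoli with both targets exact would need a negative amount; discard.
Cheapest feasible corner: $3.65.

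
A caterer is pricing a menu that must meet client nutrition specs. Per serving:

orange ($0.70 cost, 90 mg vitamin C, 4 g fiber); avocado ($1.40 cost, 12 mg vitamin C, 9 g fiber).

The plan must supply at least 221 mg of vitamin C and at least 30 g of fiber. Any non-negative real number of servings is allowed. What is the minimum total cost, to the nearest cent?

orange only: max(221/90, 30/4) = 7.5 servings → $5.25.
avocado only: max(221/12, 30/9) = 18.42 servings → $25.78.
orange + avocado with both tight: 2.138 servings and 2.383 servings → $4.83.
So the least-cost plan costs $4.83.

$4.83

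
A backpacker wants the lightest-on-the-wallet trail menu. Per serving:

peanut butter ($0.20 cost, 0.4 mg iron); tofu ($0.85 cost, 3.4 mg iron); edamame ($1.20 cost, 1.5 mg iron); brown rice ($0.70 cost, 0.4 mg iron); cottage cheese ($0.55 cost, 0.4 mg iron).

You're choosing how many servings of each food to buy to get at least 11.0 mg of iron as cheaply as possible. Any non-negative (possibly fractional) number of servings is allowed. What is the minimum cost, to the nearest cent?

$2.75

Cost per mg of iron: tofu $0.2500, peanut butter $0.5000, edamame $0.8000, cottage cheese $1.3750, brown rice $1.7500.
With no serving limits, use only tofu: 11.0 mg / 3.4 mg = 3.235 servings × $0.85 = $2.75.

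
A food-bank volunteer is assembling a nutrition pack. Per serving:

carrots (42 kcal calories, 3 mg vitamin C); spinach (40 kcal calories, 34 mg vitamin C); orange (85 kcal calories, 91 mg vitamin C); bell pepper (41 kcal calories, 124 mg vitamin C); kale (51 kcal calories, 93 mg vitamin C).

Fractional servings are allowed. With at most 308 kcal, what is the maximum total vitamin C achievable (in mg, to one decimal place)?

Vitamin C per kcal: bell pepper 3.024, kale 1.824, orange 1.071, spinach 0.85, carrots 0.07143.
With no serving limits, spend the whole calories allowance on bell pepper: 308 kcal / 41 kcal × 124 mg = 931.5 mg.

931.5 mg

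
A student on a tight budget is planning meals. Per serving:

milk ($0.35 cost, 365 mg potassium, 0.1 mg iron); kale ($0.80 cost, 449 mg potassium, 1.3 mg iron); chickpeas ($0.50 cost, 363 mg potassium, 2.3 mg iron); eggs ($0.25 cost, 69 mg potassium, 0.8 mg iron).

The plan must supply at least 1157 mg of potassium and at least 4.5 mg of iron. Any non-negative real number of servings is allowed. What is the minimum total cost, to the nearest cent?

$1.40

A basic optimal solution has at most two foods positive. Try each food alone and each pair with both targets met exactly.
milk only: max(1157/365, 4.5/0.1) = 45 servings → $15.75.
kale only: max(1157/449, 4.5/1.3) = 3.462 servings → $2.77.
chickpeas only: max(1157/363, 4.5/2.3) = 3.187 servings → $1.59.
eggs only: max(1157/69, 4.5/0.8) = 16.77 servings → $4.19.
milk + kale: the both-tight solution has a negative serving — not a feasible corner.
milk + chickpeas with both tight: 1.279 servings and 1.901 servings → $1.40.
milk + eggs with both tight: 2.157 servings and 5.355 servings → $2.09.
kale + chickpeas with both tight: 1.832 servings and 0.9208 servings → $1.93.
kale + eggs with both tight: 2.282 servings and 1.916 servings → $2.30.
chickpeas + eggs: intersection lies outside the first quadrant.
Cheapest feasible corner: $1.40.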